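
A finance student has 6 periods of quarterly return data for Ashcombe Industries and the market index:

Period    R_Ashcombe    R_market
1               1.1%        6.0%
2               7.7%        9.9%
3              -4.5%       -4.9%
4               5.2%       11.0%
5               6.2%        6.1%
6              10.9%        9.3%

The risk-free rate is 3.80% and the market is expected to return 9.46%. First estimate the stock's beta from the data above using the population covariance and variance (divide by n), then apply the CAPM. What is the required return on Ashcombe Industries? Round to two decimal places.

Mean R_i = (1.1 + 7.7 − 4.5 + 5.2 + 6.2 + 10.9) / 6 = 4.4333%
Mean R_m = (6.0 + 9.9 − 4.9 + 11.0 + 6.1 + 9.3) / 6 = 6.2333%
Σ(R_i − R̄_i)(R_m − R̄_m) = 135.4633  ⇒  Cov = 135.4633 / 6 = 22.5772
Σ(R_m − R̄_m)² = 169.5933  ⇒  Var(R_m) = 169.5933 / 6 = 28.2656
β = Cov / Var(R_m) = 22.5772 / 28.2656 = 0.7988
MRP = 9.46% − 3.80% = 5.66%
E(R) = R_f + β × MRP = 3.80% + 0.7988 × 5.66% = 8.32%

8.32%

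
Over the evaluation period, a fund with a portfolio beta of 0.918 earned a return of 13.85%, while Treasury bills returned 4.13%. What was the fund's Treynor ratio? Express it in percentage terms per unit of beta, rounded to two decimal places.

Treynor = (R_P − R_f) / β_P = (13.85% − 4.13%) / 0.9180 = 9.72% / 0.9180 = 10.59%

10.59%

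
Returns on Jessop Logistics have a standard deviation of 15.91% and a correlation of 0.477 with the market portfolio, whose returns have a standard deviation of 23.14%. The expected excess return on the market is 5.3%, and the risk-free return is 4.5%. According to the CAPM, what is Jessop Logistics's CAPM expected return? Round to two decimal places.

6.24%

β = ρ × σ_i / σ_m = 0.477 × 15.91% / 23.14% = 0.3280
E(R) = 4.5% + 0.3280 × 5.3% = 6.24%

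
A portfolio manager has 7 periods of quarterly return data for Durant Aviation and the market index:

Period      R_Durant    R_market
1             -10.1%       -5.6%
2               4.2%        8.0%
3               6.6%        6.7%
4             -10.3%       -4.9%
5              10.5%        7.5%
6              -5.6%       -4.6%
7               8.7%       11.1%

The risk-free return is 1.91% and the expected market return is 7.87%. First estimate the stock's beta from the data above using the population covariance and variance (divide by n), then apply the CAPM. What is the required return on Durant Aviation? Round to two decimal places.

8.96%

Mean R_i = (-10.1 + 4.2 + 6.6 − 10.3 + 10.5 − 5.6 + 8.7) / 7 = 0.5714%
Mean R_m = (-5.6 + 8.0 + 6.7 − 4.9 + 7.5 − 4.6 + 11.1) / 7 = 2.6000%
Σ(R_i − R̄_i)(R_m − R̄_m) = 375.5300  ⇒  Cov = 375.5300 / 7 = 53.6471
Σ(R_m − R̄_m)² = 317.5600  ⇒  Var(R_m) = 317.5600 / 7 = 45.3657
β = Cov / Var(R_m) = 53.6471 / 45.3657 = 1.1825
MRP = 7.87% − 1.91% = 5.96%
E(R) = R_f + β × MRP = 1.91% + 1.1825 × 5.96% = 8.96%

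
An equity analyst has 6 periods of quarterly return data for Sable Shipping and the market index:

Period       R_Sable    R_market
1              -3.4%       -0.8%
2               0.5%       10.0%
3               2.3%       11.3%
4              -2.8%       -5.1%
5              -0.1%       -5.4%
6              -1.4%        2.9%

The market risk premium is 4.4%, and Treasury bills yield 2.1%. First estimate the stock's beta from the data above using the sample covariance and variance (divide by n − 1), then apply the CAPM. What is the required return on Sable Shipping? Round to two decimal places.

Mean R_i = (-3.4 + 0.5 + 2.3 − 2.8 − 0.1 − 1.4) / 6 = -0.8167%
Mean R_m = (-0.8 + 10.0 + 11.3 − 5.1 − 5.4 + 2.9) / 6 = 2.1500%
Σ(R_i − R̄_i)(R_m − R̄_m) = 55.0050  ⇒  Cov = 55.0050 / 5 = 11.0010
Σ(R_m − R̄_m)² = 264.1750  ⇒  Var(R_m) = 264.1750 / 5 = 52.8350
β = Cov / Var(R_m) = 11.0010 / 52.8350 = 0.2082
E(R) = R_f + β × MRP = 2.1% + 0.2082 × 4.4% = 3.02%

3.02%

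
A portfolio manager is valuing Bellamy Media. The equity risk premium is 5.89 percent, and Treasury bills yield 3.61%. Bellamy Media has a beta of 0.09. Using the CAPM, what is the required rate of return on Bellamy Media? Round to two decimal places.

E(R) = R_f + β × MRP = 3.61% + 0.09 × 5.89% = 4.14%

4.14%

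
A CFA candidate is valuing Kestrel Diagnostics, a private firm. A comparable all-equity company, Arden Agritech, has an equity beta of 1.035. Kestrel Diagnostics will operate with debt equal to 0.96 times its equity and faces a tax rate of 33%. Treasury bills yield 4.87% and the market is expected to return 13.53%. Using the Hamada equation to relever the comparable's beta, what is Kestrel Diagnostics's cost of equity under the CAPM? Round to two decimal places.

β_L = β_U × [1 + (1 − t)(D/E)] = 1.035 × [1 + (1 − 0.33) × 0.96]
    = 1.035 × [1 + 0.67 × 0.96] = 1.035 × 1.6432 = 1.7007
MRP = 13.53% − 4.87% = 8.66%
E(R) = R_f + β_L × MRP = 4.87% + 1.7007 × 8.66% = 19.60%

19.60%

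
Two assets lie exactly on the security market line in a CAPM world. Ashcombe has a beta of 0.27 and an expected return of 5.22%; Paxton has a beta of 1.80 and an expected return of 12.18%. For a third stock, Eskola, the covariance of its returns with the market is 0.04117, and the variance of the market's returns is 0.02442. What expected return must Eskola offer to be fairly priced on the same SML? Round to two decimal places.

11.66%

MRP = (12.18% − 5.22%) / (1.80 − 0.27) = 4.5490%
R_f = 5.22% − 0.27 × 4.5490% = 3.9918%
β_Eskola = Cov / Var(R_m) = 0.04117 / 0.02442 = 1.6859
E(R_Eskola) = R_f + β × MRP = 3.9918% + 1.6859 × 4.5490% = 11.66%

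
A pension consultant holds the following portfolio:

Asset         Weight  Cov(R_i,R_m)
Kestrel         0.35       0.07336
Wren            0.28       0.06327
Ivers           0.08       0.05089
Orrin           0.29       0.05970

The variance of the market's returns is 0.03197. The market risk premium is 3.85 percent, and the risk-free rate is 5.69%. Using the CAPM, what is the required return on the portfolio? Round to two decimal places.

β_Kestrel = 0.07336 / 0.03197 = 2.2947
β_Wren = 0.06327 / 0.03197 = 1.9790
β_Ivers = 0.05089 / 0.03197 = 1.5918
β_Orrin = 0.05970 / 0.03197 = 1.8674
β_P = Σ w_i β_i = 0.35×2.2947 + 0.28×1.9790 + 0.08×1.5918 + 0.29×1.8674 = 2.0262
E(R_P) = R_f + β_P × MRP = 5.69% + 2.0262 × 3.85% = 13.49%

13.49%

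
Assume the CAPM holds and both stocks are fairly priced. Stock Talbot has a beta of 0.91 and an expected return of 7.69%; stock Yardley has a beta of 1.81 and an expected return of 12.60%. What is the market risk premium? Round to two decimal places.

Both satisfy E(R) = R_f + β·MRP, so the slope of the SML is
MRP = (12.60% − 7.69%) / (1.81 − 0.91) = 4.91% / 0.90 = 5.4556%

5.46%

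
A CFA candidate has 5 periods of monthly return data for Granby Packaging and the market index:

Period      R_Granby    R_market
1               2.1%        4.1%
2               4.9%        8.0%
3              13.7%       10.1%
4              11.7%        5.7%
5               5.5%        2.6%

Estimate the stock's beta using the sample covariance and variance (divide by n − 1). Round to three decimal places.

0.999

Mean R_i = (2.1 + 4.9 + 13.7 + 11.7 + 5.5) / 5 = 7.5800%
Mean R_m = (4.1 + 8.0 + 10.1 + 5.7 + 2.6) / 5 = 6.1000%
Σ(R_i − R̄_i)(R_m − R̄_m) = 35.9800  ⇒  Cov = 35.9800 / 4 = 8.9950
Σ(R_m − R̄_m)² = 36.0200  ⇒  Var(R_m) = 36.0200 / 4 = 9.0050
β = Cov / Var(R_m) = 8.9950 / 9.0050 = 0.9989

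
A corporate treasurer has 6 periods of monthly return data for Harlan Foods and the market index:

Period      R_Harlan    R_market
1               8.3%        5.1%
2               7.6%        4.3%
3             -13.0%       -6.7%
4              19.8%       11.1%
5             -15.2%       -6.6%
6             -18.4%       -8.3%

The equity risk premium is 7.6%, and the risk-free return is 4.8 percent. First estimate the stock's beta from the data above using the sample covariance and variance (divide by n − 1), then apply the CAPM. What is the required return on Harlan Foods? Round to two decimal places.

19.61%

Mean R_i = (8.3 + 7.6 − 13.0 + 19.8 − 15.2 − 18.4) / 6 = -1.8167%
Mean R_m = (5.1 + 4.3 − 6.7 + 11.1 − 6.6 − 8.3) / 6 = -0.1833%
Σ(R_i − R̄_i)(R_m − R̄_m) = 632.9317  ⇒  Cov = 632.9317 / 5 = 126.5863
Σ(R_m − R̄_m)² = 324.8483  ⇒  Var(R_m) = 324.8483 / 5 = 64.9697
β = Cov / Var(R_m) = 126.5863 / 64.9697 = 1.9484
E(R) = R_f + β × MRP = 4.8% + 1.9484 × 7.6% = 19.61%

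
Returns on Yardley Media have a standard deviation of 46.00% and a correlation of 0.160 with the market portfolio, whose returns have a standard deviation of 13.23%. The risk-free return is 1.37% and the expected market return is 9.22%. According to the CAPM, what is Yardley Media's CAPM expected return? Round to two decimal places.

5.74%

β = ρ × σ_i / σ_m = 0.160 × 46.00% / 13.23% = 0.5563
MRP = 9.22% − 1.37% = 7.85%
E(R) = 1.37% + 0.5563 × 7.85% = 5.74%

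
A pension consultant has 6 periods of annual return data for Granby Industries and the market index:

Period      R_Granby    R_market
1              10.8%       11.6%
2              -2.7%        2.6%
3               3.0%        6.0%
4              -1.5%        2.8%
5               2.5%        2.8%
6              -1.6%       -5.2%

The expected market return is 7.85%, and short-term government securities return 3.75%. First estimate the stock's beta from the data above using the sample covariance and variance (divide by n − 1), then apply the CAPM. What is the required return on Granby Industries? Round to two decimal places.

6.81%

Mean R_i = (10.8 − 2.7 + 3.0 − 1.5 + 2.5 − 1.6) / 6 = 1.7500%
Mean R_m = (11.6 + 2.6 + 6.0 + 2.8 + 2.8 − 5.2) / 6 = 3.4333%
Σ(R_i − R̄_i)(R_m − R̄_m) = 111.3300  ⇒  Cov = 111.3300 / 5 = 22.2660
Σ(R_m − R̄_m)² = 149.3133  ⇒  Var(R_m) = 149.3133 / 5 = 29.8627
β = Cov / Var(R_m) = 22.2660 / 29.8627 = 0.7456
MRP = 7.85% − 3.75% = 4.10%
E(R) = R_f + β × MRP = 3.75% + 0.7456 × 4.10% = 6.81%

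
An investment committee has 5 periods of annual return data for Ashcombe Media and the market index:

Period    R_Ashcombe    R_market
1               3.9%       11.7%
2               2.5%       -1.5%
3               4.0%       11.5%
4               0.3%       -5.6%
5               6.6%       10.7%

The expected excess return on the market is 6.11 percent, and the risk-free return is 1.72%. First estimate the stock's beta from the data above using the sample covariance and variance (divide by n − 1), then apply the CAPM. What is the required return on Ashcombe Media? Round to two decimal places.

Mean R_i = (3.9 + 2.5 + 4.0 + 0.3 + 6.6) / 5 = 3.4600%
Mean R_m = (11.7 − 1.5 + 11.5 − 5.6 + 10.7) / 5 = 5.3600%
Σ(R_i − R̄_i)(R_m − R̄_m) = 64.0920  ⇒  Cov = 64.0920 / 4 = 16.0230
Σ(R_m − R̄_m)² = 273.5920  ⇒  Var(R_m) = 273.5920 / 4 = 68.3980
β = Cov / Var(R_m) = 16.0230 / 68.3980 = 0.2343
E(R) = R_f + β × MRP = 1.72% + 0.2343 × 6.11% = 3.15%

3.15%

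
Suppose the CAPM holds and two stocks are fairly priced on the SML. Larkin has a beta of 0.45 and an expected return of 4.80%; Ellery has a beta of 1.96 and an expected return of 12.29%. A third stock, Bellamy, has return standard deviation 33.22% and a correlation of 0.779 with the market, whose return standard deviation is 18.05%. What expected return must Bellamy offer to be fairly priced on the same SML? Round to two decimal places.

9.68%

MRP = (12.29% − 4.80%) / (1.96 − 0.45) = 4.9603%
R_f = 4.80% − 0.45 × 4.9603% = 2.5679%
β_Bellamy = ρ·σ_i/σ_m = 0.779 × 33.22 / 18.05 = 1.4337
E(R_Bellamy) = R_f + β × MRP = 2.5679% + 1.4337 × 4.9603% = 9.68%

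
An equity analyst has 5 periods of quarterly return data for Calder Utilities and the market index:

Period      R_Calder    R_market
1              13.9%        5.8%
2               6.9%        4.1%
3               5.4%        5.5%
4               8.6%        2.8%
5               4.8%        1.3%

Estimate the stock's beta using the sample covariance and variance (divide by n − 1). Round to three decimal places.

1.022

Mean R_i = (13.9 + 6.9 + 5.4 + 8.6 + 4.8) / 5 = 7.9200%
Mean R_m = (5.8 + 4.1 + 5.5 + 2.8 + 1.3) / 5 = 3.9000%
Σ(R_i − R̄_i)(R_m − R̄_m) = 14.4900  ⇒  Cov = 14.4900 / 4 = 3.6225
Σ(R_m − R̄_m)² = 14.1800  ⇒  Var(R_m) = 14.1800 / 4 = 3.5450
β = Cov / Var(R_m) = 3.6225 / 3.5450 = 1.0219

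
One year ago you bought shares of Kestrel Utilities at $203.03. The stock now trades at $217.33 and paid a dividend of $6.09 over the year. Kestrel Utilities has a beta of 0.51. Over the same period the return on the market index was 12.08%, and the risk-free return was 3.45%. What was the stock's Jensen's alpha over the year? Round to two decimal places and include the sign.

+2.19%

Realised HPR = (P1 + D1 − P0) / P0 = (217.33 + 6.09 − 203.03) / 203.03 = 20.39 / 203.03 = 10.0429%
MRP = 12.08% − 3.45% = 8.63%
CAPM required = R_f + β·MRP = 3.45% + 0.51 × 8.63% = 7.8513%
α = realised − required = 10.0429% − 7.8513% = +2.19%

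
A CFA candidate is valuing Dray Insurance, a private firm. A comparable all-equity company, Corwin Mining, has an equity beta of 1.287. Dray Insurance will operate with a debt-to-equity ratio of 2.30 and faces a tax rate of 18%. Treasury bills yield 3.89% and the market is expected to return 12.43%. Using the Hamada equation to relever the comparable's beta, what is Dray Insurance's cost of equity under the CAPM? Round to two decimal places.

β_L = β_U × [1 + (1 − t)(D/E)] = 1.287 × [1 + (1 − 0.18) × 2.30]
    = 1.287 × [1 + 0.82 × 2.30] = 1.287 × 2.8860 = 3.7143
MRP = 12.43% − 3.89% = 8.54%
E(R) = R_f + β_L × MRP = 3.89% + 3.7143 × 8.54% = 35.61%

35.61%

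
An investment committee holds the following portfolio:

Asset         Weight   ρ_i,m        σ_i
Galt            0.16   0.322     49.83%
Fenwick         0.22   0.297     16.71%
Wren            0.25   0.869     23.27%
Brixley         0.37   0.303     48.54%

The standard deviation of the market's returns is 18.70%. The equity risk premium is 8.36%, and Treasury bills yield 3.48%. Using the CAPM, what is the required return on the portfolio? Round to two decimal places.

9.81%

β_Galt = 0.322 × 49.83% / 18.70% = 0.8580
β_Fenwick = 0.297 × 16.71% / 18.70% = 0.2654
β_Wren = 0.869 × 23.27% / 18.70% = 1.0814
β_Brixley = 0.303 × 48.54% / 18.70% = 0.7865
β_P = Σ w_i β_i = 0.16×0.8580 + 0.22×0.2654 + 0.25×1.0814 + 0.37×0.7865 = 0.7570
E(R_P) = R_f + β_P × MRP = 3.48% + 0.7570 × 8.36% = 9.81%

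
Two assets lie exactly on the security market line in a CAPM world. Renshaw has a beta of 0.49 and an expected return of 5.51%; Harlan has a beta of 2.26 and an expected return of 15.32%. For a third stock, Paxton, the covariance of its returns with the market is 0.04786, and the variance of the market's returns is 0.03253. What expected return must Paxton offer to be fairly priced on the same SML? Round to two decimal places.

10.95%

MRP = (15.32% − 5.51%) / (2.26 − 0.49) = 5.5424%
R_f = 5.51% − 0.49 × 5.5424% = 2.7942%
β_Paxton = Cov / Var(R_m) = 0.04786 / 0.03253 = 1.4713
E(R_Paxton) = R_f + β × MRP = 2.7942% + 1.4713 × 5.5424% = 10.95%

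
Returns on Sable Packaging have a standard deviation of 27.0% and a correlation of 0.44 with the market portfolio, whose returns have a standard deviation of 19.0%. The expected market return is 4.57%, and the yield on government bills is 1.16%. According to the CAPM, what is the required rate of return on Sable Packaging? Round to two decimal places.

β = ρ × σ_i / σ_m = 0.44 × 27.0% / 19.0% = 0.6253
MRP = 4.57% − 1.16% = 3.41%
E(R) = 1.16% + 0.6253 × 3.41% = 3.29%

3.29%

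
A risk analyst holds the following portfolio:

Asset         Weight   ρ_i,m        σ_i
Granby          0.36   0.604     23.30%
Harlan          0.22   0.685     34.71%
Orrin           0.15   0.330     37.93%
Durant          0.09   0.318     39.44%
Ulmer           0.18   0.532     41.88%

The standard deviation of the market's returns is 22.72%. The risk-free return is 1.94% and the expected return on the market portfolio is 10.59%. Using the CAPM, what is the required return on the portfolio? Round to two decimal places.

8.53%

β_Granby = 0.604 × 23.30% / 22.72% = 0.6194
β_Harlan = 0.685 × 34.71% / 22.72% = 1.0465
β_Orrin = 0.330 × 37.93% / 22.72% = 0.5509
β_Durant = 0.318 × 39.44% / 22.72% = 0.5520
β_Ulmer = 0.532 × 41.88% / 22.72% = 0.9806
β_P = Σ w_i β_i = 0.36×0.6194 + 0.22×1.0465 + 0.15×0.5509 + 0.09×0.5520 + 0.18×0.9806 = 0.7620
MRP = 10.59% − 1.94% = 8.65%
E(R_P) = R_f + β_P × MRP = 1.94% + 0.7620 × 8.65% = 8.53%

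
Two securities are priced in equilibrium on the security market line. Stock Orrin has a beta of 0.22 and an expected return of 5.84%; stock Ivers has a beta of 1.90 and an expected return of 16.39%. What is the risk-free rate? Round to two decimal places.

4.46%

Both satisfy E(R) = R_f + β·MRP, so the slope of the SML is
MRP = (16.39% − 5.84%) / (1.90 − 0.22) = 10.55% / 1.68 = 6.2798%
R_f = E(R_Orrin) − β_Orrin·MRP = 5.84% − 0.22 × 6.2798% = 4.4584%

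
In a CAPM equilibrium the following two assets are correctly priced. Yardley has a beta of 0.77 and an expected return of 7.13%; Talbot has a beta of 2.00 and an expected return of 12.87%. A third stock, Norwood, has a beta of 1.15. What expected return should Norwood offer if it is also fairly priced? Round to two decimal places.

8.90%

MRP (SML slope) = (12.87% − 7.13%) / (2.00 − 0.77) = 5.74% / 1.23 = 4.6667%
R_f (intercept) = 7.13% − 0.77 × 4.6667% = 3.5366%
E(R_Norwood) = R_f + β × MRP = 3.5366% + 1.15 × 4.6667% = 8.90%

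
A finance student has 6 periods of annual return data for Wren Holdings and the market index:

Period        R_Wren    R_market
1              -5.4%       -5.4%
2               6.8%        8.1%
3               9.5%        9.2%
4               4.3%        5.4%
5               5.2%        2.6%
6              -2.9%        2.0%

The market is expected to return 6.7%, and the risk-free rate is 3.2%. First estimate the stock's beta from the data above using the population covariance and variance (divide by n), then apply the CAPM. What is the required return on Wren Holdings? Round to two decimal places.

6.68%

Mean R_i = (-5.4 + 6.8 + 9.5 + 4.3 + 5.2 − 2.9) / 6 = 2.9167%
Mean R_m = (-5.4 + 8.1 + 9.2 + 5.4 + 2.6 + 2.0) / 6 = 3.6500%
Σ(R_i − R̄_i)(R_m − R̄_m) = 138.7050  ⇒  Cov = 138.7050 / 6 = 23.1175
Σ(R_m − R̄_m)² = 139.3950  ⇒  Var(R_m) = 139.3950 / 6 = 23.2325
β = Cov / Var(R_m) = 23.1175 / 23.2325 = 0.9951
MRP = 6.7% − 3.2% = 3.50%
E(R) = R_f + β × MRP = 3.2% + 0.9951 × 3.5% = 6.68%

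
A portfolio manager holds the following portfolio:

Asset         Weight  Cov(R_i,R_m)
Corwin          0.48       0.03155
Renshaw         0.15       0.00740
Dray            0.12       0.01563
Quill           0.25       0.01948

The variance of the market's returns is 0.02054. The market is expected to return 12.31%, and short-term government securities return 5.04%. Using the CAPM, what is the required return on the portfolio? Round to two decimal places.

β_Corwin = 0.03155 / 0.02054 = 1.5360
β_Renshaw = 0.00740 / 0.02054 = 0.3603
β_Dray = 0.01563 / 0.02054 = 0.7610
β_Quill = 0.01948 / 0.02054 = 0.9484
β_P = Σ w_i β_i = 0.48×1.5360 + 0.15×0.3603 + 0.12×0.7610 + 0.25×0.9484 = 1.1197
MRP = 12.31% − 5.04% = 7.27%
E(R_P) = R_f + β_P × MRP = 5.04% + 1.1197 × 7.27% = 13.18%

13.18%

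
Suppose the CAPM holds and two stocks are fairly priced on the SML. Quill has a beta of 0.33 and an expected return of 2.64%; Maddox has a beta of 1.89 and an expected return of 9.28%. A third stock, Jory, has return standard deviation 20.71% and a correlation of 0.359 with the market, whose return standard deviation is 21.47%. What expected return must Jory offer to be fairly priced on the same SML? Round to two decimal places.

MRP = (9.28% − 2.64%) / (1.89 − 0.33) = 4.2564%
R_f = 2.64% − 0.33 × 4.2564% = 1.2354%
β_Jory = ρ·σ_i/σ_m = 0.359 × 20.71 / 21.47 = 0.3463
E(R_Jory) = R_f + β × MRP = 1.2354% + 0.3463 × 4.2564% = 2.71%

2.71%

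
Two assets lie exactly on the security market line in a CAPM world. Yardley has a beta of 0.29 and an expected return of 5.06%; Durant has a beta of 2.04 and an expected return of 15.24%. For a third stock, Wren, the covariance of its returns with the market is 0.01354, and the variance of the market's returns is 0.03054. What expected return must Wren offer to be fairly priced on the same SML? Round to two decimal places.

MRP = (15.24% − 5.06%) / (2.04 − 0.29) = 5.8171%
R_f = 5.06% − 0.29 × 5.8171% = 3.3730%
β_Wren = Cov / Var(R_m) = 0.01354 / 0.03054 = 0.4434
E(R_Wren) = R_f + β × MRP = 3.3730% + 0.4434 × 5.8171% = 5.95%

5.95%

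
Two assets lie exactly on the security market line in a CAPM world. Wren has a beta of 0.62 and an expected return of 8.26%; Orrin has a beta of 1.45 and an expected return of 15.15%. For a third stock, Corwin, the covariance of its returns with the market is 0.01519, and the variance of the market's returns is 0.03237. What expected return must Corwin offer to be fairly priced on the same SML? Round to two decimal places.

7.01%

MRP = (15.15% − 8.26%) / (1.45 − 0.62) = 8.3012%
R_f = 8.26% − 0.62 × 8.3012% = 3.1133%
β_Corwin = Cov / Var(R_m) = 0.01519 / 0.03237 = 0.4693
E(R_Corwin) = R_f + β × MRP = 3.1133% + 0.4693 × 8.3012% = 7.01%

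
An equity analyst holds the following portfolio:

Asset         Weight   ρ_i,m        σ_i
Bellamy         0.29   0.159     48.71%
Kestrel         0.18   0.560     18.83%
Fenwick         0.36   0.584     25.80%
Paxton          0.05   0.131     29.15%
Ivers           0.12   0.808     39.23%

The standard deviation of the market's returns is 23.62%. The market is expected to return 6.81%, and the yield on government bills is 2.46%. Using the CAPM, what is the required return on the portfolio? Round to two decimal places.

4.96%

β_Bellamy = 0.159 × 48.71% / 23.62% = 0.3279
β_Kestrel = 0.560 × 18.83% / 23.62% = 0.4464
β_Fenwick = 0.584 × 25.80% / 23.62% = 0.6379
β_Paxton = 0.131 × 29.15% / 23.62% = 0.1617
β_Ivers = 0.808 × 39.23% / 23.62% = 1.3420
β_P = Σ w_i β_i = 0.29×0.3279 + 0.18×0.4464 + 0.36×0.6379 + 0.05×0.1617 + 0.12×1.3420 = 0.5742
MRP = 6.81% − 2.46% = 4.35%
E(R_P) = R_f + β_P × MRP = 2.46% + 0.5742 × 4.35% = 4.96%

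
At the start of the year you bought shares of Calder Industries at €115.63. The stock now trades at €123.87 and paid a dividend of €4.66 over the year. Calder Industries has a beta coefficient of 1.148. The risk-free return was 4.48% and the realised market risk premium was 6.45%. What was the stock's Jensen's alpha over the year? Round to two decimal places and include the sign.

-0.73%

Realised HPR = (P1 + D1 − P0) / P0 = (123.87 + 4.66 − 115.63) / 115.63 = 12.90 / 115.63 = 11.1563%
CAPM required = R_f + β·MRP = 4.48% + 1.148 × 6.45% = 11.88460%
α = realised − required = 11.1563% − 11.88460% = -0.73%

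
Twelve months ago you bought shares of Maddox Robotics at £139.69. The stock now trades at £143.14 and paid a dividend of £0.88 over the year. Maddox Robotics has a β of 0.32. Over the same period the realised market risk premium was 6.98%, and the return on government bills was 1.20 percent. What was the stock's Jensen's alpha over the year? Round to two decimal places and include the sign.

-0.33%

Realised HPR = (P1 + D1 − P0) / P0 = (143.14 + 0.88 − 139.69) / 139.69 = 4.33 / 139.69 = 3.0997%
CAPM required = R_f + β·MRP = 1.20% + 0.32 × 6.98% = 3.4336%
α = realised − required = 3.0997% − 3.4336% = -0.33%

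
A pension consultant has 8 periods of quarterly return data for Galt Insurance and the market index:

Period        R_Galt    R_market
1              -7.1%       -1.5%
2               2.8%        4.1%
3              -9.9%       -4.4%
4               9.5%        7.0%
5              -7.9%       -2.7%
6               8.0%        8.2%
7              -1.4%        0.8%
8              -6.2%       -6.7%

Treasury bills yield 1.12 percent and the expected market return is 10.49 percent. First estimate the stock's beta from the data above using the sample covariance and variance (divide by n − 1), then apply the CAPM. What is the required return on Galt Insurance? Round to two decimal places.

13.34%

Mean R_i = (-7.1 + 2.8 − 9.9 + 9.5 − 7.9 + 8.0 − 1.4 − 6.2) / 8 = -1.5250%
Mean R_m = (-1.5 + 4.1 − 4.4 + 7.0 − 2.7 + 8.2 + 0.8 − 6.7) / 8 = 0.6000%
Σ(R_i − R̄_i)(R_m − R̄_m) = 266.8600  ⇒  Cov = 266.8600 / 7 = 38.1229
Σ(R_m − R̄_m)² = 204.6000  ⇒  Var(R_m) = 204.6000 / 7 = 29.2286
β = Cov / Var(R_m) = 38.1229 / 29.2286 = 1.3043
MRP = 10.49% − 1.12% = 9.37%
E(R) = R_f + β × MRP = 1.12% + 1.3043 × 9.37% = 13.34%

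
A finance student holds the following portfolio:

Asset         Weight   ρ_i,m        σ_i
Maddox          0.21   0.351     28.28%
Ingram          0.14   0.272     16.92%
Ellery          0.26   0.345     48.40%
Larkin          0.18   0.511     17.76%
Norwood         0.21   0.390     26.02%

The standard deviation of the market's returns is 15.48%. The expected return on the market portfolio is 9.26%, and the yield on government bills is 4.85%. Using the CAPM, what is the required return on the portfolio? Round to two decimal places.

β_Maddox = 0.351 × 28.28% / 15.48% = 0.6412
β_Ingram = 0.272 × 16.92% / 15.48% = 0.2973
β_Ellery = 0.345 × 48.40% / 15.48% = 1.0787
β_Larkin = 0.511 × 17.76% / 15.48% = 0.5863
β_Norwood = 0.390 × 26.02% / 15.48% = 0.6555
β_P = Σ w_i β_i = 0.21×0.6412 + 0.14×0.2973 + 0.26×1.0787 + 0.18×0.5863 + 0.21×0.6555 = 0.6999
MRP = 9.26% − 4.85% = 4.41%
E(R_P) = R_f + β_P × MRP = 4.85% + 0.6999 × 4.41% = 7.94%

7.94%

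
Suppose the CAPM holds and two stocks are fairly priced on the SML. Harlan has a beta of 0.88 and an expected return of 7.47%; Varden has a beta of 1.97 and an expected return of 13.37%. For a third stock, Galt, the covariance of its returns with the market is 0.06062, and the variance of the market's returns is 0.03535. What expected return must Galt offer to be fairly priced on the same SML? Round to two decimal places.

11.99%

MRP = (13.37% − 7.47%) / (1.97 − 0.88) = 5.4128%
R_f = 7.47% − 0.88 × 5.4128% = 2.7067%
β_Galt = Cov / Var(R_m) = 0.06062 / 0.03535 = 1.7149
E(R_Galt) = R_f + β × MRP = 2.7067% + 1.7149 × 5.4128% = 11.99%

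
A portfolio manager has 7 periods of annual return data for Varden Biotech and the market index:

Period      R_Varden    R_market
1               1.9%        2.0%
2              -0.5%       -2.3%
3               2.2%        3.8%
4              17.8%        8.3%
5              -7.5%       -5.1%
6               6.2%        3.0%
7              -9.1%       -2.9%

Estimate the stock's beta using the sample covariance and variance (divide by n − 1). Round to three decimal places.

1.805

Mean R_i = (1.9 − 0.5 + 2.2 + 17.8 − 7.5 + 6.2 − 9.1) / 7 = 1.5714%
Mean R_m = (2.0 − 2.3 + 3.8 + 8.3 − 5.1 + 3.0 − 2.9) / 7 = 0.9714%
Σ(R_i − R̄_i)(R_m − R̄_m) = 233.6043  ⇒  Cov = 233.6043 / 6 = 38.9341
Σ(R_m − R̄_m)² = 129.4343  ⇒  Var(R_m) = 129.4343 / 6 = 21.5724
β = Cov / Var(R_m) = 38.9341 / 21.5724 = 1.8048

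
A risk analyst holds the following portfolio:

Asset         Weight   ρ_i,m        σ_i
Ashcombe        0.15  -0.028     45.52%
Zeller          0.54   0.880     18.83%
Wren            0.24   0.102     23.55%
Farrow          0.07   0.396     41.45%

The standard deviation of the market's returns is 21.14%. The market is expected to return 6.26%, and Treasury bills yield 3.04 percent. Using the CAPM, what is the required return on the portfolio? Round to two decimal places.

4.64%

β_Ashcombe = -0.028 × 45.52% / 21.14% = -0.0603
β_Zeller = 0.880 × 18.83% / 21.14% = 0.7838
β_Wren = 0.102 × 23.55% / 21.14% = 0.1136
β_Farrow = 0.396 × 41.45% / 21.14% = 0.7765
β_P = Σ w_i β_i = 0.15×-0.0603 + 0.54×0.7838 + 0.24×0.1136 + 0.07×0.7765 = 0.4958
MRP = 6.26% − 3.04% = 3.22%
E(R_P) = R_f + β_P × MRP = 3.04% + 0.4958 × 3.22% = 4.64%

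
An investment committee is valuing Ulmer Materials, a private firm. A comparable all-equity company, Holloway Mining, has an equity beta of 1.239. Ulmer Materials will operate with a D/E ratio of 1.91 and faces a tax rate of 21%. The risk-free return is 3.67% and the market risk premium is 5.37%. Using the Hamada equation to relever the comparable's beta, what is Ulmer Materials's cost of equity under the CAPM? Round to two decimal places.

β_L = β_U × [1 + (1 − t)(D/E)] = 1.239 × [1 + (1 − 0.21) × 1.91]
    = 1.239 × [1 + 0.79 × 1.91] = 1.239 × 2.5089 = 3.1085
E(R) = R_f + β_L × MRP = 3.67% + 3.1085 × 5.37% = 20.36%

20.36%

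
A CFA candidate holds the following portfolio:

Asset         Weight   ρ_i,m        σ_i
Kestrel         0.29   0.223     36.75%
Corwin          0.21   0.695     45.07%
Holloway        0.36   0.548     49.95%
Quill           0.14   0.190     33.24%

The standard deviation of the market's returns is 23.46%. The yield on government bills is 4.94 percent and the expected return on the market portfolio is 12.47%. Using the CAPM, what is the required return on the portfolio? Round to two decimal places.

β_Kestrel = 0.223 × 36.75% / 23.46% = 0.3493
β_Corwin = 0.695 × 45.07% / 23.46% = 1.3352
β_Holloway = 0.548 × 49.95% / 23.46% = 1.1668
β_Quill = 0.190 × 33.24% / 23.46% = 0.2692
β_P = Σ w_i β_i = 0.29×0.3493 + 0.21×1.3352 + 0.36×1.1668 + 0.14×0.2692 = 0.8394
MRP = 12.47% − 4.94% = 7.53%
E(R_P) = R_f + β_P × MRP = 4.94% + 0.8394 × 7.53% = 11.26%

11.26%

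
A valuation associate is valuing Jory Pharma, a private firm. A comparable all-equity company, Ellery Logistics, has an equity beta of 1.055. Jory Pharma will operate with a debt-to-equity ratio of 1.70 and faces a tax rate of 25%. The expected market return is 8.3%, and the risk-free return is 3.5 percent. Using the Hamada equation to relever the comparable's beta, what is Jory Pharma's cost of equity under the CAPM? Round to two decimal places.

β_L = β_U × [1 + (1 − t)(D/E)] = 1.055 × [1 + (1 − 0.25) × 1.70]
    = 1.055 × [1 + 0.75 × 1.70] = 1.055 × 2.2750 = 2.4001
MRP = 8.3% − 3.5% = 4.80%
E(R) = R_f + β_L × MRP = 3.5% + 2.4001 × 4.8% = 15.02%

15.02%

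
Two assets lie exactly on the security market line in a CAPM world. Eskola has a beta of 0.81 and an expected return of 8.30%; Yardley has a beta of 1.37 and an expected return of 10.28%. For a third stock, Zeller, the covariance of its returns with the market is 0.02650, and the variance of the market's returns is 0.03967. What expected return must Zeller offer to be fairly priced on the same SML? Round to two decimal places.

7.80%

MRP = (10.28% − 8.30%) / (1.37 − 0.81) = 3.5357%
R_f = 8.30% − 0.81 × 3.5357% = 5.4361%
β_Zeller = Cov / Var(R_m) = 0.02650 / 0.03967 = 0.6680
E(R_Zeller) = R_f + β × MRP = 5.4361% + 0.6680 × 3.5357% = 7.80%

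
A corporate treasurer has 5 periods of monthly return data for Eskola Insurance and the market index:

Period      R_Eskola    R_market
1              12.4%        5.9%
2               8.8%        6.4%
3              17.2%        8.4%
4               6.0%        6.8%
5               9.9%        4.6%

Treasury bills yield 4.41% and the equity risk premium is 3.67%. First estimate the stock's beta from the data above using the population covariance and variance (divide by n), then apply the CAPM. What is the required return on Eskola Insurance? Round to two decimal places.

Mean R_i = (12.4 + 8.8 + 17.2 + 6.0 + 9.9) / 5 = 10.8600%
Mean R_m = (5.9 + 6.4 + 8.4 + 6.8 + 4.6) / 5 = 6.4200%
Σ(R_i − R̄_i)(R_m − R̄_m) = 11.6940  ⇒  Cov = 11.6940 / 5 = 2.3388
Σ(R_m − R̄_m)² = 7.6480  ⇒  Var(R_m) = 7.6480 / 5 = 1.5296
β = Cov / Var(R_m) = 2.3388 / 1.5296 = 1.5290
E(R) = R_f + β × MRP = 4.41% + 1.5290 × 3.67% = 10.02%

10.02%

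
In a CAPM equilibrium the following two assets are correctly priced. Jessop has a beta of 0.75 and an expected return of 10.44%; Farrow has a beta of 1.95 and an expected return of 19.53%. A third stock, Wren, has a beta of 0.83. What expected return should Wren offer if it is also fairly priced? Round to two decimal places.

MRP (SML slope) = (19.53% − 10.44%) / (1.95 − 0.75) = 9.09% / 1.20 = 7.5750%
R_f (intercept) = 10.44% − 0.75 × 7.5750% = 4.7588%
E(R_Wren) = R_f + β × MRP = 4.7588% + 0.83 × 7.5750% = 11.05%

11.05%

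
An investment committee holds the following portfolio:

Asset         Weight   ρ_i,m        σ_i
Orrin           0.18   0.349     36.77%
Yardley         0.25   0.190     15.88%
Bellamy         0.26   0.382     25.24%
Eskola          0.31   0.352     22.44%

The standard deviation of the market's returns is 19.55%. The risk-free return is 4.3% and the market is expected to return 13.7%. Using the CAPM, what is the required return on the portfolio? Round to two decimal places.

β_Orrin = 0.349 × 36.77% / 19.55% = 0.6564
β_Yardley = 0.190 × 15.88% / 19.55% = 0.1543
β_Bellamy = 0.382 × 25.24% / 19.55% = 0.4932
β_Eskola = 0.352 × 22.44% / 19.55% = 0.4040
β_P = Σ w_i β_i = 0.18×0.6564 + 0.25×0.1543 + 0.26×0.4932 + 0.31×0.4040 = 0.4102
MRP = 13.7% − 4.3% = 9.40%
E(R_P) = R_f + β_P × MRP = 4.3% + 0.4102 × 9.4% = 8.16%

8.16%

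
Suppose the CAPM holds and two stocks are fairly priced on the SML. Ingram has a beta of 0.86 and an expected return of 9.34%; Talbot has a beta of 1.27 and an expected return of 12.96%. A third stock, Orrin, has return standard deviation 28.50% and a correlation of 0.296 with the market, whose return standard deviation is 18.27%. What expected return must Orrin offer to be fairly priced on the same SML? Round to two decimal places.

MRP = (12.96% − 9.34%) / (1.27 − 0.86) = 8.8293%
R_f = 9.34% − 0.86 × 8.8293% = 1.7468%
β_Orrin = ρ·σ_i/σ_m = 0.296 × 28.50 / 18.27 = 0.4617
E(R_Orrin) = R_f + β × MRP = 1.7468% + 0.4617 × 8.8293% = 5.82%

5.82%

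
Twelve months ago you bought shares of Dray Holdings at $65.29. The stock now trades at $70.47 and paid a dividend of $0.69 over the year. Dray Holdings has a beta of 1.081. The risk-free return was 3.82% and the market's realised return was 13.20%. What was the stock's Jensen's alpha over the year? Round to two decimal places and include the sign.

Realised HPR = (P1 + D1 − P0) / P0 = (70.47 + 0.69 − 65.29) / 65.29 = 5.87 / 65.29 = 8.9907%
MRP = 13.20% − 3.82% = 9.38%
CAPM required = R_f + β·MRP = 3.82% + 1.081 × 9.38% = 13.95978%
α = realised − required = 8.9907% − 13.95978% = -4.97%

-4.97%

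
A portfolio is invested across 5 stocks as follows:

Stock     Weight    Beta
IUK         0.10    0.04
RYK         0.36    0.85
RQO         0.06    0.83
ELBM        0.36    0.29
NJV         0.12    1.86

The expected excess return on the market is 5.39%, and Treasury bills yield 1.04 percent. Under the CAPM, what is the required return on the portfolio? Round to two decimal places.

β_P = Σ w_i β_i = 0.10×0.04 + 0.36×0.85 + 0.06×0.83 + 0.36×0.29 + 0.12×1.86 = 0.6874
E(R_P) = R_f + β_P × MRP = 1.04% + 0.6874 × 5.39% = 4.75%

4.75%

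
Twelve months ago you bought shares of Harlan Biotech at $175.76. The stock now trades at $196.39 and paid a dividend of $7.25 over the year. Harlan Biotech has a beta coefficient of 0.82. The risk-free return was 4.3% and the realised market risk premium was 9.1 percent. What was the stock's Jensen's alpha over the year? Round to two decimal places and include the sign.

Realised HPR = (P1 + D1 − P0) / P0 = (196.39 + 7.25 − 175.76) / 175.76 = 27.88 / 175.76 = 15.8625%
CAPM required = R_f + β·MRP = 4.3% + 0.82 × 9.1% = 11.7620%
α = realised − required = 15.8625% − 11.7620% = +4.10%

+4.10%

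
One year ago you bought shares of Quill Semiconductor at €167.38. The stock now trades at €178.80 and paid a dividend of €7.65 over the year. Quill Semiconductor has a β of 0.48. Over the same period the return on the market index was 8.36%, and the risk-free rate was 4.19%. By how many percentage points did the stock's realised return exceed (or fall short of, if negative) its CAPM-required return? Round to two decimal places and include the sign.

Realised HPR = (P1 + D1 − P0) / P0 = (178.80 + 7.65 − 167.38) / 167.38 = 19.07 / 167.38 = 11.3932%
MRP = 8.36% − 4.19% = 4.17%
CAPM required = R_f + β·MRP = 4.19% + 0.48 × 4.17% = 6.1916%
α = realised − required = 11.3932% − 6.1916% = +5.20%

+5.20%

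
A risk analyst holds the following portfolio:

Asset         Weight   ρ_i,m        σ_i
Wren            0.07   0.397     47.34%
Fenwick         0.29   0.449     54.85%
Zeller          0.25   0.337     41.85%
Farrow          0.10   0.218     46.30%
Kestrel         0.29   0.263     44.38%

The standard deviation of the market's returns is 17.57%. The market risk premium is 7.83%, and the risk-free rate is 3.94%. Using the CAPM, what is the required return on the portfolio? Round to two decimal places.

11.24%

β_Wren = 0.397 × 47.34% / 17.57% = 1.0697
β_Fenwick = 0.449 × 54.85% / 17.57% = 1.4017
β_Zeller = 0.337 × 41.85% / 17.57% = 0.8027
β_Farrow = 0.218 × 46.30% / 17.57% = 0.5745
β_Kestrel = 0.263 × 44.38% / 17.57% = 0.6643
β_P = Σ w_i β_i = 0.07×1.0697 + 0.29×1.4017 + 0.25×0.8027 + 0.10×0.5745 + 0.29×0.6643 = 0.9321
E(R_P) = R_f + β_P × MRP = 3.94% + 0.9321 × 7.83% = 11.24%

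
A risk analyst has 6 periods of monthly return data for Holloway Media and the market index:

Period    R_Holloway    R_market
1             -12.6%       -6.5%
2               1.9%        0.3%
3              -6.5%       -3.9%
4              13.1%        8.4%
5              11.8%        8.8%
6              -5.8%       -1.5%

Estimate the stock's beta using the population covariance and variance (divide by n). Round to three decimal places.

Mean R_i = (-12.6 + 1.9 − 6.5 + 13.1 + 11.8 − 5.8) / 6 = 0.3167%
Mean R_m = (-6.5 + 0.3 − 3.9 + 8.4 + 8.8 − 1.5) / 6 = 0.9333%
Σ(R_i − R̄_i)(R_m − R̄_m) = 328.6267  ⇒  Cov = 328.6267 / 6 = 54.7711
Σ(R_m − R̄_m)² = 202.5733  ⇒  Var(R_m) = 202.5733 / 6 = 33.7622
β = Cov / Var(R_m) = 54.7711 / 33.7622 = 1.6223

1.622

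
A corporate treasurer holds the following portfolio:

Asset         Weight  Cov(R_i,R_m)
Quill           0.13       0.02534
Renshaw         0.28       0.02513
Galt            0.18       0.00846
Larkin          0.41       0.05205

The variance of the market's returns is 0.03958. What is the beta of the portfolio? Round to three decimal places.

β_Quill = 0.02534 / 0.03958 = 0.6402
β_Renshaw = 0.02513 / 0.03958 = 0.6349
β_Galt = 0.00846 / 0.03958 = 0.2137
β_Larkin = 0.05205 / 0.03958 = 1.3151
β_P = Σ w_i β_i = 0.13×0.6402 + 0.28×0.6349 + 0.18×0.2137 + 0.41×1.3151 = 0.8387

0.839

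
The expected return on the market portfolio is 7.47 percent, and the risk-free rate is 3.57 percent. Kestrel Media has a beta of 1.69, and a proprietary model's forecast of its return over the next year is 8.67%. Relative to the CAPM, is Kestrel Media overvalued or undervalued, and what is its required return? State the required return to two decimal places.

MRP = 7.47% − 3.57% = 3.90%
Required return = R_f + β·MRP = 3.57% + 1.69 × 3.90% = 10.16%
Forecast 8.67% < required 10.16% → the stock plots below the SML → overvalued.

Overvalued; required return 10.16%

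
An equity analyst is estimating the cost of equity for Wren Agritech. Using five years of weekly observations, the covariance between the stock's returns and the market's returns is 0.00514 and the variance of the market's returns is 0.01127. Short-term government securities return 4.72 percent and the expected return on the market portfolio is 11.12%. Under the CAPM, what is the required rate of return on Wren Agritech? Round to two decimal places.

β = Cov(R_i, R_m) / Var(R_m) = 0.00514 / 0.01127 = 0.4561
MRP = 11.12% − 4.72% = 6.40%
E(R) = R_f + β × MRP = 4.72% + 0.4561 × 6.40% = 7.64%

7.64%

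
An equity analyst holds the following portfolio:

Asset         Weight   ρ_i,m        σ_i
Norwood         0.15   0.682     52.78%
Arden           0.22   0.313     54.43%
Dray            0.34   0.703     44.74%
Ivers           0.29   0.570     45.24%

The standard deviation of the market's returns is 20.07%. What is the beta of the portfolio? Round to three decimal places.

β_Norwood = 0.682 × 52.78% / 20.07% = 1.7935
β_Arden = 0.313 × 54.43% / 20.07% = 0.8489
β_Dray = 0.703 × 44.74% / 20.07% = 1.5671
β_Ivers = 0.570 × 45.24% / 20.07% = 1.2848
β_P = Σ w_i β_i = 0.15×1.7935 + 0.22×0.8489 + 0.34×1.5671 + 0.29×1.2848 = 1.3612

1.361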